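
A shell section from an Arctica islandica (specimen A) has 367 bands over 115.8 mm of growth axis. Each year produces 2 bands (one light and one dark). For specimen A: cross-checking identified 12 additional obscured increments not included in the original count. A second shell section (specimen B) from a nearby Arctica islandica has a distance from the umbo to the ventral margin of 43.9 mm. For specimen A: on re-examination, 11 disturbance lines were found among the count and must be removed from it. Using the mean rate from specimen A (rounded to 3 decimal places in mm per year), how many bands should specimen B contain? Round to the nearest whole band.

140 bands

Specimen A: adjusted count: 367 − 11 + 12 = 368 bands.
Specimen A: 368 bands at 2 per year is 368 / 2 = 184 years.
A: 115.8 mm over 184 years gives 115.8 / 184 ≈ 0.629 mm per year.
For B, 43.9 / 0.629 = 69.79 years; at 2 bands per year that is 69.79 × 2 ≈ 140 bands.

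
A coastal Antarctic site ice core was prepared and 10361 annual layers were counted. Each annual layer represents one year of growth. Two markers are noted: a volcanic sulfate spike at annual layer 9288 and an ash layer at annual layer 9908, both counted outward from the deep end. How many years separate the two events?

620 years

Separation: 9908 − 9288 = 620 annual layers.
That is 620 years at one annual layer per year.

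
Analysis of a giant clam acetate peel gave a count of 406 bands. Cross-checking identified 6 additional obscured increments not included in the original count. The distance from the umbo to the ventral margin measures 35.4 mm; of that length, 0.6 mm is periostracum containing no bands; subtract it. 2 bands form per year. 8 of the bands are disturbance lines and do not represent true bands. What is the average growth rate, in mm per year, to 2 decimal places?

After corrections the count is 406 − 8 + 6 = 404 bands.
Dividing by 2 bands per year: 404 / 2 = 202 years.
Net length = 35.4 − 0.6 = 34.8 mm.
34.8 mm over 202 years gives 34.8 / 202 ≈ 0.17 mm per year.

0.17 mm per year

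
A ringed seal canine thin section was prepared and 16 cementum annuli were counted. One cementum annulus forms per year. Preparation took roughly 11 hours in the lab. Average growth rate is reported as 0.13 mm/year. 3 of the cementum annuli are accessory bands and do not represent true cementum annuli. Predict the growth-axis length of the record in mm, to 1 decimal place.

Adjusted count: 16 − 3 = 13 cementum annuli.
Length ≈ 0.13 × 13 = 1.7 mm.

1.7 mm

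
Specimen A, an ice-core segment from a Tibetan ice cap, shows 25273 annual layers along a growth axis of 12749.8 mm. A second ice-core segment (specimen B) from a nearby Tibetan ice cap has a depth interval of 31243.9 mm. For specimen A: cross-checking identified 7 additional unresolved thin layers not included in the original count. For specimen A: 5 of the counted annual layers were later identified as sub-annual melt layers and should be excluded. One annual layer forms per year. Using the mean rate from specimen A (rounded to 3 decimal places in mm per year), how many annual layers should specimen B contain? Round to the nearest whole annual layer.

Specimen A: after corrections the count is 25273 − 5 + 7 = 25275 annual layers.
A: Mean rate = 12749.8 mm / 25275 years ≈ 0.504 mm/year.
For B, 31243.9 / 0.504 = 61991.87 years ≈ 61992 annual layers.

61992 annual layers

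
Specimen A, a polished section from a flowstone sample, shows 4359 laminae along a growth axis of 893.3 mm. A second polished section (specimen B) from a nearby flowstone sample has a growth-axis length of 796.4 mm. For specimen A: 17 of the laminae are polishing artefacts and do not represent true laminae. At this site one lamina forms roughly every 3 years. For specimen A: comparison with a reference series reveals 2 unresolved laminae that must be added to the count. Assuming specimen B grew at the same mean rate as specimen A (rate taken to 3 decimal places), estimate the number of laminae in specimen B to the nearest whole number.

3847 laminae

Specimen A: adjusted count: 4359 − 17 + 2 = 4344 laminae.
Specimen A: multiplying by 3 years per lamina: 4344 × 3 = 13032 years.
A: Mean rate = 893.3 mm / 13032 years ≈ 0.069 mm/yr.
Specimen B: 796.4 mm / 0.069 mm per year = 11542.03 years; at 3 years per lamina that is 11542.03 / 3 ≈ 3847 laminae.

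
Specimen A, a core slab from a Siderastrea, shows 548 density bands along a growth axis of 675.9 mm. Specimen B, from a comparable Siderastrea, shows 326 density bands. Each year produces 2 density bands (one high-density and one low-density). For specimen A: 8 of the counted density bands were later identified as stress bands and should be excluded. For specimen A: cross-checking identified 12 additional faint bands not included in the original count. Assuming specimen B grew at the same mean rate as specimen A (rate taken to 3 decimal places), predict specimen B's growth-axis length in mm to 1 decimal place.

399.2 mm

Specimen A: true density band count = 548 − 8 + 12 = 552.
Specimen A: 552 density bands at 2 per year is 552 / 2 = 276 years.
A: Extension rate ≈ 675.9 / 276 = 2.449 mm per year.
Specimen B: dividing by 2 density bands per year: 326 / 2 = 163 years. For B, 2.449 mm/year × 163 years = 399.2 mm.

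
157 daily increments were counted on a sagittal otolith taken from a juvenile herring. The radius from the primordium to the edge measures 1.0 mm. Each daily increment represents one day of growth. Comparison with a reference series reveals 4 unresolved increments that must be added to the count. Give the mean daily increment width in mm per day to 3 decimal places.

After corrections the count is 157 + 4 = 161 daily increments.
Extension rate ≈ 1.0 / 161 = 0.006 mm per day.

0.006 mm per day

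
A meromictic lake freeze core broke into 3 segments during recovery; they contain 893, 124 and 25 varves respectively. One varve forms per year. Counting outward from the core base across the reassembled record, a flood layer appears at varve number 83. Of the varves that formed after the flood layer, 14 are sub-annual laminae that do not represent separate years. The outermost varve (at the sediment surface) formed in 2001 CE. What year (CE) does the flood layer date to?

1056 CE

Total varves = 893 + 124 + 25 = 1042.
1042 − 83 = 959 varves lie beyond the flood layer toward the sediment surface.
Removing the 14 false varves leaves 959 − 14 = 945 true varves beyond the flood layer.
Counting back 945 years from 2001 CE places the flood layer in 2001 − 945 = 1056 CE.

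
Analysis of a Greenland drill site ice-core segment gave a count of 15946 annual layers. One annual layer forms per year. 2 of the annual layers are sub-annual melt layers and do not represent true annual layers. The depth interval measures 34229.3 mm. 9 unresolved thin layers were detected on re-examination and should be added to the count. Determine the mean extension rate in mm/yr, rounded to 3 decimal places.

Adjusted count: 15946 − 2 + 9 = 15953 annual layers.
34229.3 mm over 15953 years gives 34229.3 / 15953 ≈ 2.146 mm/yr.

2.146 mm/yr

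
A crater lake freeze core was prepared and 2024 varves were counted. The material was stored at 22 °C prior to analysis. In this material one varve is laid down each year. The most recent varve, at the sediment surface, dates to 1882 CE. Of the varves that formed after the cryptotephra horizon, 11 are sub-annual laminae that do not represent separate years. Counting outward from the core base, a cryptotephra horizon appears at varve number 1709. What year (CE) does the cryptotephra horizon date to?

1578 CE

Between varve 1709 and the sediment surface there are 2024 − 1709 = 315 varves.
Removing the 11 false varves leaves 315 − 11 = 304 true varves beyond the cryptotephra horizon.
The varve at the sediment surface is 1882 CE, so the cryptotephra horizon dates to 1882 − 304 = 1578 CE.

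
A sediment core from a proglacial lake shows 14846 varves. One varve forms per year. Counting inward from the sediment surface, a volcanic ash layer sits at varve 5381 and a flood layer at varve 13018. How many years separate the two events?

7637 yr

The two markers are separated by 13018 − 5381 = 7637 varves.
One varve per year makes the interval 7637 years.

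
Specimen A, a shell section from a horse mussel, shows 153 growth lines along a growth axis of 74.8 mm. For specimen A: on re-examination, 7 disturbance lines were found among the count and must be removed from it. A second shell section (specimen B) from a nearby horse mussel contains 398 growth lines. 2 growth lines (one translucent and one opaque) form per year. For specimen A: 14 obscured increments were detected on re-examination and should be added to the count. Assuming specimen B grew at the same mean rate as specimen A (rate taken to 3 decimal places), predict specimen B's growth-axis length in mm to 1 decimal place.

Specimen A: adjusted count: 153 − 7 + 14 = 160 growth lines.
Specimen A: 160 growth lines at 2 per year is 160 / 2 = 80 years.
A: Mean rate = 74.8 mm / 80 years ≈ 0.935 mm per year.
Specimen B: dividing by 2 growth lines per year: 398 / 2 = 199 years. Length of B = 0.935 × 199 = 186.1 mm.

186.1 mm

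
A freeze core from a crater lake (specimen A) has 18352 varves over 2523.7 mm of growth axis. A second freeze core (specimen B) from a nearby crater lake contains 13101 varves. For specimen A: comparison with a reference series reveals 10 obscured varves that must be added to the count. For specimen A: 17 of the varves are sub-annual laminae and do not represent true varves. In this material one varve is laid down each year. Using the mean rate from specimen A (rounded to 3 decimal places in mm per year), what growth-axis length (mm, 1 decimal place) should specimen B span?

Specimen A: true varve count = 18352 − 17 + 10 = 18345.
A: 2523.7 mm over 18345 years gives 2523.7 / 18345 ≈ 0.138 mm per year.
Length of B = 0.138 × 13101 = 1807.9 mm.

1807.9 mm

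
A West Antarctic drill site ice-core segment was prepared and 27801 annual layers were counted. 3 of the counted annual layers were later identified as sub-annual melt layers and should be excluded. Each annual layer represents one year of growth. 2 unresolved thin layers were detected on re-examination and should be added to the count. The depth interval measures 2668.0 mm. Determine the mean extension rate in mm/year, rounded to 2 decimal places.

0.10 mm/year

True annual layer count = 27801 − 3 + 2 = 27800.
Mean rate = 2668.0 mm / 27800 years ≈ 0.10 mm/year.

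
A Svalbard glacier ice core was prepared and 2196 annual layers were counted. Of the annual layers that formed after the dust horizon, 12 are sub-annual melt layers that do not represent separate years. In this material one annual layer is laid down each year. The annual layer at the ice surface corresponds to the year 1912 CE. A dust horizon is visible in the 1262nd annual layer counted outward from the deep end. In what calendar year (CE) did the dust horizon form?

990 CE

2196 − 1262 = 934 annual layers lie beyond the dust horizon toward the ice surface.
Removing the 12 false annual layers leaves 934 − 12 = 922 true annual layers beyond the dust horizon.
Counting back 922 years from 1912 CE places the dust horizon in 1912 − 922 = 990 CE.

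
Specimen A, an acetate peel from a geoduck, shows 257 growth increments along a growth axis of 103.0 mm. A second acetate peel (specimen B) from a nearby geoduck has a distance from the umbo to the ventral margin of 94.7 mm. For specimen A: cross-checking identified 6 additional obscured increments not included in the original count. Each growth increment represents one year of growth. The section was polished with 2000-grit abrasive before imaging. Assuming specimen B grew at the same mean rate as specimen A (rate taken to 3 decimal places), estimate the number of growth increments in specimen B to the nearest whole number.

Specimen A: after corrections the count is 257 + 6 = 263 growth increments.
A: Mean rate = 103.0 mm / 263 years ≈ 0.392 mm/year.
B spans 94.7 / 0.392 = 241.58 years ≈ 242 growth increments.

242 growth increments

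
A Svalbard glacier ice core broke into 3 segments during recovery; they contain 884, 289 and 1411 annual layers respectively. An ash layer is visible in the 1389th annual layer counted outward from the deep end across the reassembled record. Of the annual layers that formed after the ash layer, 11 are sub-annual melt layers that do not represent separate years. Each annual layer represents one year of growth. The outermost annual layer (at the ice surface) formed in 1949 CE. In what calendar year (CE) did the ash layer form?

765 CE

Total annual layers = 884 + 289 + 1411 = 2584.
2584 − 1389 = 1195 annual layers lie beyond the ash layer toward the ice surface.
Excluding 11 false annual layers: 1195 − 11 = 1184.
Counting back 1184 years from 1949 CE places the ash layer in 1949 − 1184 = 765 CE.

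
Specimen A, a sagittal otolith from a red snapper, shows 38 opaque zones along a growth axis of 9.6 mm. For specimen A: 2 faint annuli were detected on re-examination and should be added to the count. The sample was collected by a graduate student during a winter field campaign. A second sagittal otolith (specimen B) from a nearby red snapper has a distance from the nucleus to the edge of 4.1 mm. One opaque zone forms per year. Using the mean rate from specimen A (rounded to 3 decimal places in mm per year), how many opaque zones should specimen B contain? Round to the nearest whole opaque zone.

17 opaque zones

Specimen A: correcting the raw count gives 38 + 2 = 40 true opaque zones.
A: Extension rate ≈ 9.6 / 40 = 0.240 mm per year.
For B, 4.1 / 0.240 = 17.08 years ≈ 17 opaque zones.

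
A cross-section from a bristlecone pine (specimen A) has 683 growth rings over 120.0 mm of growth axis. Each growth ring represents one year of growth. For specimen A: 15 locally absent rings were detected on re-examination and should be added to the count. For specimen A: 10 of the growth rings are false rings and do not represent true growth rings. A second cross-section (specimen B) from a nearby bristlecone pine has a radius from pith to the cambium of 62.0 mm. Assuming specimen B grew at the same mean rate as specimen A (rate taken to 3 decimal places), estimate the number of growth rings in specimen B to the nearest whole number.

356 growth rings

Specimen A: correcting the raw count gives 683 − 10 + 15 = 688 true growth rings.
A: 120.0 mm over 688 years gives 120.0 / 688 ≈ 0.174 mm/year.
For B, 62.0 / 0.174 = 356.32 years ≈ 356 growth rings.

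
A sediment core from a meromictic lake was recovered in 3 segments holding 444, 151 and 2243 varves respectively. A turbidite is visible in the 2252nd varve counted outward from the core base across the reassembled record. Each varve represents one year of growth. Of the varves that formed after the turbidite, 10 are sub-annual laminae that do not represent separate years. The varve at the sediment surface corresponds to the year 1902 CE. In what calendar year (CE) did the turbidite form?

Total varves = 444 + 151 + 2243 = 2838.
Between varve 2252 and the sediment surface there are 2838 − 2252 = 586 varves.
Excluding 10 false varves: 586 − 10 = 576.
Counting back 576 years from 1902 CE places the turbidite in 1902 − 576 = 1326 CE.

1326 CE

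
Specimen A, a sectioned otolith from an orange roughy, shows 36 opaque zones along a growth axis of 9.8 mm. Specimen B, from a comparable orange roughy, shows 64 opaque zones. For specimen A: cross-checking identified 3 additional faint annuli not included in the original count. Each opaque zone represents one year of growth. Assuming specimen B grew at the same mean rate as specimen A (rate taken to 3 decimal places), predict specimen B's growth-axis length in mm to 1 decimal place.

16.1 mm

Specimen A: true opaque zone count = 36 + 3 = 39.
A: Mean rate = 9.8 mm / 39 years ≈ 0.251 mm per year.
B's length ≈ 0.251 × 64 = 16.1 mm.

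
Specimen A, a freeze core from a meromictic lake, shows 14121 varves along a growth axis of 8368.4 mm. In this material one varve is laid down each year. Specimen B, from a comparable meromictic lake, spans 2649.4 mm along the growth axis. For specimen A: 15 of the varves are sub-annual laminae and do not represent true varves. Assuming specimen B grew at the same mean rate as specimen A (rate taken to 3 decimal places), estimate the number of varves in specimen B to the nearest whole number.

Specimen A: after corrections the count is 14121 − 15 = 14106 varves.
A: 8368.4 mm over 14106 years gives 8368.4 / 14106 ≈ 0.593 mm/yr.
B spans 2649.4 / 0.593 = 4467.79 years ≈ 4468 varves.

4468 varves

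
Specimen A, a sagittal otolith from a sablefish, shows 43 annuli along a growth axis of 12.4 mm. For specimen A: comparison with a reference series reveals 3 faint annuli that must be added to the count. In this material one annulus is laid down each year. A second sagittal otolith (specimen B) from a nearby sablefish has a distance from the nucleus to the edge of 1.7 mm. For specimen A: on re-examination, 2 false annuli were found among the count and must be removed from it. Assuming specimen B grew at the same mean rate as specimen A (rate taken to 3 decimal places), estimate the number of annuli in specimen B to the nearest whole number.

Specimen A: correcting the raw count gives 43 − 2 + 3 = 44 true annuli.
A: Extension rate ≈ 12.4 / 44 = 0.282 mm/yr.
Specimen B: 1.7 mm / 0.282 mm per year = 6.03 years ≈ 6 annuli.

6 annuli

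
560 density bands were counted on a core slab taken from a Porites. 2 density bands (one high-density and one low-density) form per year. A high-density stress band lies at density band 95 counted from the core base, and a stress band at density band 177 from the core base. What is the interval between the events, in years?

41 yr

The two markers are separated by 177 − 95 = 82 density bands.
Dividing by 2 density bands per year: 82 / 2 = 41 years.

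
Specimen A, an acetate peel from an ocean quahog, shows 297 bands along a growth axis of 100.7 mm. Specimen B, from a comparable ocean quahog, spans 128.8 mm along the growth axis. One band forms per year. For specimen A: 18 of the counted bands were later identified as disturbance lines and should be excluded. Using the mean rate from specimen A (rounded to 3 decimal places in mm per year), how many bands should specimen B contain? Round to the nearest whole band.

357 bands

Specimen A: after corrections the count is 297 − 18 = 279 bands.
A: Extension rate ≈ 100.7 / 279 = 0.361 mm/yr.
B spans 128.8 / 0.361 = 356.79 years ≈ 357 bands.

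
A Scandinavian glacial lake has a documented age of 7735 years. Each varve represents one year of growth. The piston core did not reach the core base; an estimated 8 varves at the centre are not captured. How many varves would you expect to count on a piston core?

At one varve per year, 7735 years correspond to 7735 varves.
7735 − 8 missed = 7727 varves expected in the prepared section.

7727 varves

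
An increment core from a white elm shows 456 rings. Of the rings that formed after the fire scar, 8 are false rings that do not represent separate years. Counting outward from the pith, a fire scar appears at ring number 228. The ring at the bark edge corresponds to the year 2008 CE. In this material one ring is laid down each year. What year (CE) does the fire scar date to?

Between ring 228 and the bark edge there are 456 − 228 = 228 rings.
228 − 8 false = 220 true rings after the fire scar.
Counting back 220 years from 2008 CE places the fire scar in 2008 − 220 = 1788 CE.

1788 CE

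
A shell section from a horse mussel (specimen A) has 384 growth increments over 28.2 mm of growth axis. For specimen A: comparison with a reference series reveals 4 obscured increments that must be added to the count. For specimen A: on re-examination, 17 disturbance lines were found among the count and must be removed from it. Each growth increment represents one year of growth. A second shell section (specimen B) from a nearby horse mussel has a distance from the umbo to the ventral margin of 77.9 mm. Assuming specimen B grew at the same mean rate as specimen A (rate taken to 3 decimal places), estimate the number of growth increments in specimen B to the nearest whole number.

1025 growth increments

Specimen A: after corrections the count is 384 − 17 + 4 = 371 growth increments.
A: Extension rate ≈ 28.2 / 371 = 0.076 mm/year.
B spans 77.9 / 0.076 = 1025.00 years ≈ 1025 growth increments.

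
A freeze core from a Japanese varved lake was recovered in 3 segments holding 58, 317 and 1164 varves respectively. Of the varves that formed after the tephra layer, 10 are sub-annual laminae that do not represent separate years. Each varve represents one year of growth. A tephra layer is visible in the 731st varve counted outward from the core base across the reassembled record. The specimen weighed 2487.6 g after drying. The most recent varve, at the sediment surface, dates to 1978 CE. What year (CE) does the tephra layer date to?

1180 CE

Total varves = 58 + 317 + 1164 = 1539.
The tephra layer sits at varve 731 from the core base, so 1539 − 731 = 808 varves formed after it.
808 − 10 false = 798 true varves after the tephra layer.
1978 − 798 = 1180 CE.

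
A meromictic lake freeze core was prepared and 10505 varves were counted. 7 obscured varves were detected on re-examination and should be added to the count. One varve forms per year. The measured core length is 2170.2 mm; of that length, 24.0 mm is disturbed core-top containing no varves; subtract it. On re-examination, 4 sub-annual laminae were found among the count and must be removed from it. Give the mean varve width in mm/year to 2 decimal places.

True varve count = 10505 − 4 + 7 = 10508.
Removing the 24.0 mm offcut leaves 2170.2 − 24.0 = 2146.2 mm.
Extension rate ≈ 2146.2 / 10508 = 0.20 mm/year.

0.20 mm/year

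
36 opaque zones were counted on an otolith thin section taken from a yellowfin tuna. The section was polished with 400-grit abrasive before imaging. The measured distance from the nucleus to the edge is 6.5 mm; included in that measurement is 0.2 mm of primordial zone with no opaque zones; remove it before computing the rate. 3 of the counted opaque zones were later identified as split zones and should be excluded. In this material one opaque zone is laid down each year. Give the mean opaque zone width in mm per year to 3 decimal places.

0.191 mm per year

Correcting the raw count gives 36 − 3 = 33 true opaque zones.
Removing the 0.2 mm offcut leaves 6.5 − 0.2 = 6.3 mm.
6.3 mm over 33 years gives 6.3 / 33 ≈ 0.191 mm per year.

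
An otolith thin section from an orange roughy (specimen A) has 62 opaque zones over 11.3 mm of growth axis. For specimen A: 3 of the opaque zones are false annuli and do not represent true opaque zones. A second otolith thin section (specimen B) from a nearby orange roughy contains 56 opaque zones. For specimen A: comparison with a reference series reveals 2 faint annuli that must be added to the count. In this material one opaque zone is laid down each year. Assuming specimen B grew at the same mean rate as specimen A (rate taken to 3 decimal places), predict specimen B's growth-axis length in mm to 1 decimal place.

10.4 mm

Specimen A: correcting the raw count gives 62 − 3 + 2 = 61 true opaque zones.
A: 11.3 mm over 61 years gives 11.3 / 61 ≈ 0.185 mm per year.
Length of B = 0.185 × 56 = 10.4 mm.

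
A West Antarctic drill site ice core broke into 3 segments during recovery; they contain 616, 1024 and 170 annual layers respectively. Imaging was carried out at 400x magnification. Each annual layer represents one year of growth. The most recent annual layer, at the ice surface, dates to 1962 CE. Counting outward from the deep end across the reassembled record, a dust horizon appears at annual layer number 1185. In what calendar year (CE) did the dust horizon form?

1337 CE

Total annual layers = 616 + 1024 + 170 = 1810.
Between annual layer 1185 and the ice surface there are 1810 − 1185 = 625 annual layers.
1962 − 625 = 1337 CE.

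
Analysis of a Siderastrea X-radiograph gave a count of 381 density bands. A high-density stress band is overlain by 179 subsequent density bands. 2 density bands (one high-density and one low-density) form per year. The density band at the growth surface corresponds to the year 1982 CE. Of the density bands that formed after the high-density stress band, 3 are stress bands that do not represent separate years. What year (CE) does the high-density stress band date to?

1894 CE

179 density bands post-date the high-density stress band.
Excluding 3 false density bands: 179 − 3 = 176.
With 2 density bands per year, 176 / 2 = 88 years.
1982 − 88 = 1894 CE.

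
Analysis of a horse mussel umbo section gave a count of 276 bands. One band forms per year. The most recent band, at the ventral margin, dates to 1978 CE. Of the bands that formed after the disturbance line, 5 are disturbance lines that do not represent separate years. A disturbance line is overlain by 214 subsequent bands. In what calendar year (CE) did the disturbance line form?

There are 214 bands younger than the disturbance line.
214 − 5 false = 209 true bands after the disturbance line.
1978 − 209 = 1769 CE.

1769 CE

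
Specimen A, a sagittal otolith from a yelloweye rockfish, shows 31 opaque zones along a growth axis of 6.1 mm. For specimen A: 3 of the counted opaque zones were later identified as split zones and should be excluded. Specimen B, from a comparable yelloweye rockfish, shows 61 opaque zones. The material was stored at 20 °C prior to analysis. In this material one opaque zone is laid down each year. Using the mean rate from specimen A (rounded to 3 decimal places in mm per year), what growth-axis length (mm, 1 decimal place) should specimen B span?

Specimen A: true opaque zone count = 31 − 3 = 28.
A: 6.1 mm over 28 years gives 6.1 / 28 ≈ 0.218 mm per year.
Length of B = 0.218 × 61 = 13.3 mm.

13.3 mm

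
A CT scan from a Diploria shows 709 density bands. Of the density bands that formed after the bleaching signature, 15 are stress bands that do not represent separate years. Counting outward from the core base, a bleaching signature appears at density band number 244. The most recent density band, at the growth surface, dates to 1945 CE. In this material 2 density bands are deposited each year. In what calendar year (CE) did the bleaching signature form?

1720 CE

Between density band 244 and the growth surface there are 709 − 244 = 465 density bands.
Excluding 15 false density bands: 465 − 15 = 450.
Dividing by 2 density bands per year: 450 / 2 = 225 years.
1945 − 225 = 1720 CE.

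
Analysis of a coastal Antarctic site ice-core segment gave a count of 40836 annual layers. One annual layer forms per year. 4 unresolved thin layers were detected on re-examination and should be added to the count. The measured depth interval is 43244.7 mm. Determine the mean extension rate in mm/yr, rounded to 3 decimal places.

Correcting the raw count gives 40836 + 4 = 40840 true annual layers.
Mean rate = 43244.7 mm / 40840 years ≈ 1.059 mm/yr.

1.059 mm/yr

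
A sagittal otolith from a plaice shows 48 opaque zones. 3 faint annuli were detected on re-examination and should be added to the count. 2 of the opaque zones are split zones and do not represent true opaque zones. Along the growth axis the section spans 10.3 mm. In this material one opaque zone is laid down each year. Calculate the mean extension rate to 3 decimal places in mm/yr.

True opaque zone count = 48 − 2 + 3 = 49.
Extension rate ≈ 10.3 / 49 = 0.210 mm/yr.

0.210 mm/yr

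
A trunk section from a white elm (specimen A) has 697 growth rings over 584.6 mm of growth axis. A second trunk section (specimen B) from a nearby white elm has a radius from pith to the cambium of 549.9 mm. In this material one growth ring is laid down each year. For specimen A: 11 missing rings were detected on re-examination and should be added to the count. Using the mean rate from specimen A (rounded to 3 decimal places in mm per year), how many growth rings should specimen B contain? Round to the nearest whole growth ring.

Specimen A: after corrections the count is 697 + 11 = 708 growth rings.
A: 584.6 mm over 708 years gives 584.6 / 708 ≈ 0.826 mm/yr.
Specimen B: 549.9 mm / 0.826 mm per year = 665.74 years ≈ 666 growth rings.

666 growth rings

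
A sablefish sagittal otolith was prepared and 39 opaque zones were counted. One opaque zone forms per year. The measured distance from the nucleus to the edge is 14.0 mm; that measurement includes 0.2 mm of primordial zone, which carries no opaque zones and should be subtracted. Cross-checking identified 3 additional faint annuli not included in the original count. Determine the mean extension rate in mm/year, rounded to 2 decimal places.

Correcting the raw count gives 39 + 3 = 42 true opaque zones.
Net length = 14.0 − 0.2 = 13.8 mm.
13.8 mm over 42 years gives 13.8 / 42 ≈ 0.33 mm/year.

0.33 mm/year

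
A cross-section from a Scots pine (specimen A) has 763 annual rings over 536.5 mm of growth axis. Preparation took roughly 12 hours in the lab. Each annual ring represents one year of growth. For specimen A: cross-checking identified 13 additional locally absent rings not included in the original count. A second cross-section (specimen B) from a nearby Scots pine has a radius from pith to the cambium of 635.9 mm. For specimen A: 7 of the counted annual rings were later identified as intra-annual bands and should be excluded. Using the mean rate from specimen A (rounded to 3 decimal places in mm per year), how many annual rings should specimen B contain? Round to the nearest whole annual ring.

911 annual rings

Specimen A: after corrections the count is 763 − 7 + 13 = 769 annual rings.
A: Extension rate ≈ 536.5 / 769 = 0.698 mm/year.
Specimen B: 635.9 mm / 0.698 mm per year = 911.03 years ≈ 911 annual rings.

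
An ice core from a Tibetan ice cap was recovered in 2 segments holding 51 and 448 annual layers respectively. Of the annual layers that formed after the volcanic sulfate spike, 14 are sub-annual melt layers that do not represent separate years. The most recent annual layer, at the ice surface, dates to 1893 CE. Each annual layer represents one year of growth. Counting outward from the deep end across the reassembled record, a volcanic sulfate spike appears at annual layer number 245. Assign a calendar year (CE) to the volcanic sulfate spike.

Total annual layers = 51 + 448 = 499.
The volcanic sulfate spike sits at annual layer 245 from the deep end, so 499 − 245 = 254 annual layers formed after it.
Removing the 14 false annual layers leaves 254 − 14 = 240 true annual layers beyond the volcanic sulfate spike.
Counting back 240 years from 1893 CE places the volcanic sulfate spike in 1893 − 240 = 1653 CE.

1653 CE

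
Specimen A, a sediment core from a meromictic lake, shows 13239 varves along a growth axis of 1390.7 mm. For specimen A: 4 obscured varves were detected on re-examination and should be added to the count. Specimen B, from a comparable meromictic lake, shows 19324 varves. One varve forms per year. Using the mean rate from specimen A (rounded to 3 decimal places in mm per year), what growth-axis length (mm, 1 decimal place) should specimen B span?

Specimen A: correcting the raw count gives 13239 + 4 = 13243 true varves.
A: 1390.7 mm over 13243 years gives 1390.7 / 13243 ≈ 0.105 mm/year.
Length of B = 0.105 × 19324 = 2029.0 mm.

2029.0 mm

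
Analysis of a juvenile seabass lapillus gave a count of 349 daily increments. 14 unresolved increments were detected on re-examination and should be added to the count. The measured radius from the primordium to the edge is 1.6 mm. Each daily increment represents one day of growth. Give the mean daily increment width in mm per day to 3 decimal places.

True daily increment count = 349 + 14 = 363.
Extension rate ≈ 1.6 / 363 = 0.004 mm per day.

0.004 mm per day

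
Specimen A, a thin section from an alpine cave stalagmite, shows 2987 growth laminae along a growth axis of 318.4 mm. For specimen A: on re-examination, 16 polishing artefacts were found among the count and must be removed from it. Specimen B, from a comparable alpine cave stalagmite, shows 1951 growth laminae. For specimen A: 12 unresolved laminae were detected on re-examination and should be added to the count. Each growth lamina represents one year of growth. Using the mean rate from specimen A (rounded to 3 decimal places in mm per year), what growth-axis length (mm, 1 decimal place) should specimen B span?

Specimen A: true growth lamina count = 2987 − 16 + 12 = 2983.
A: Extension rate ≈ 318.4 / 2983 = 0.107 mm per year.
B's length ≈ 0.107 × 1951 = 208.8 mm.

208.8 mm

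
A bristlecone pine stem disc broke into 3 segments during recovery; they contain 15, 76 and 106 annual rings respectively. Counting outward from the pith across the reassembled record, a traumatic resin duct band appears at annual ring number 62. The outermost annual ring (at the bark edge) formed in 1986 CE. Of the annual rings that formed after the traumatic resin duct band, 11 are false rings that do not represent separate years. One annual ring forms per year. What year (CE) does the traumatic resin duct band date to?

1862 CE

Total annual rings = 15 + 76 + 106 = 197.
Between annual ring 62 and the bark edge there are 197 − 62 = 135 annual rings.
Removing the 11 false annual rings leaves 135 − 11 = 124 true annual rings beyond the traumatic resin duct band.
Counting back 124 years from 1986 CE places the traumatic resin duct band in 1986 − 124 = 1862 CE.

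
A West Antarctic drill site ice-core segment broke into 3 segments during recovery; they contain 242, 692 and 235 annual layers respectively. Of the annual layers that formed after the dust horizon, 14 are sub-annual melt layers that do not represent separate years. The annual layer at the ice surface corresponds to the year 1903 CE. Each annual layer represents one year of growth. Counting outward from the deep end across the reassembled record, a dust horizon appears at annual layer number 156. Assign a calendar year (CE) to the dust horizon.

904 CE

Total annual layers = 242 + 692 + 235 = 1169.
Between annual layer 156 and the ice surface there are 1169 − 156 = 1013 annual layers.
Excluding 14 false annual layers: 1013 − 14 = 999.
Counting back 999 years from 1903 CE places the dust horizon in 1903 − 999 = 904 CE.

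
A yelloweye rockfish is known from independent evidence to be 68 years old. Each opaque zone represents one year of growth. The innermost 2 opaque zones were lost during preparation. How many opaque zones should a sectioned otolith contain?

66 opaque zones

Expected opaque zones over 68 years: 68.
Subtracting the 2 opaque zones not captured gives 68 − 2 = 66 opaque zones in the record.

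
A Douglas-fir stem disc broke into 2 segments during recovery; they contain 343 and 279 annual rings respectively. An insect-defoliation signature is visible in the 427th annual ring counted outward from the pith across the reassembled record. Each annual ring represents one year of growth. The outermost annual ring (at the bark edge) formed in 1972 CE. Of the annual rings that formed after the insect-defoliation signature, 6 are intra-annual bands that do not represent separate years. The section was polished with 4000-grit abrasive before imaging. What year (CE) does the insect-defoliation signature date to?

Total annual rings = 343 + 279 = 622.
Between annual ring 427 and the bark edge there are 622 − 427 = 195 annual rings.
Excluding 6 false annual rings: 195 − 6 = 189.
1972 − 189 = 1783 CE.

1783 CE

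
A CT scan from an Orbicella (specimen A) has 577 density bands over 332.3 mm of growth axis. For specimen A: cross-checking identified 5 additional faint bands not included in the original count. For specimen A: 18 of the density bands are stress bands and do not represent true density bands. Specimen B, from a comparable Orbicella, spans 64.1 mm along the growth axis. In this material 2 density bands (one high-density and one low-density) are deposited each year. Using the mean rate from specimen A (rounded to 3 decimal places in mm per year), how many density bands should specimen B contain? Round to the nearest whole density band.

109 density bands

Specimen A: after corrections the count is 577 − 18 + 5 = 564 density bands.
Specimen A: with 2 density bands per year, 564 / 2 = 282 years.
A: Mean rate = 332.3 mm / 282 years ≈ 1.178 mm/year.
B spans 64.1 / 1.178 = 54.41 years; at 2 density bands per year that is 54.41 × 2 ≈ 109 density bands.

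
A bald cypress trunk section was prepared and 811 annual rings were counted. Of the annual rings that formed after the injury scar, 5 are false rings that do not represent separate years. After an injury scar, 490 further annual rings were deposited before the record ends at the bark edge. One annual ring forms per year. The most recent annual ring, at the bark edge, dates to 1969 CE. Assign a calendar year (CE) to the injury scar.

1484 CE

490 annual rings formed after the injury scar.
490 − 5 false = 485 true annual rings after the injury scar.
Counting back 485 years from 1969 CE places the injury scar in 1969 − 485 = 1484 CE.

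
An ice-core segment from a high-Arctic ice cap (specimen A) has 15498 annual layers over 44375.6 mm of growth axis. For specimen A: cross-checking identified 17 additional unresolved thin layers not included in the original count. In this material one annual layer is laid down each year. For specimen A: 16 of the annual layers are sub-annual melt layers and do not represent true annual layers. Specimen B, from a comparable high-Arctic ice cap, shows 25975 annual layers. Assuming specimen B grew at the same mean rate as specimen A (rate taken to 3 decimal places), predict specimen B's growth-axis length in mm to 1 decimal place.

74366.4 mm

Specimen A: true annual layer count = 15498 − 16 + 17 = 15499.
A: 44375.6 mm over 15499 years gives 44375.6 / 15499 ≈ 2.863 mm/year.
For B, 2.863 mm/year × 25975 years = 74366.4 mm.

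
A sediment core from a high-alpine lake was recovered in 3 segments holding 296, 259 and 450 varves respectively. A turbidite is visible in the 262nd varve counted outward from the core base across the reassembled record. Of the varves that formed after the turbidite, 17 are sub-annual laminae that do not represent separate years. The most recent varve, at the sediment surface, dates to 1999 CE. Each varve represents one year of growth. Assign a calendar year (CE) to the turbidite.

Total varves = 296 + 259 + 450 = 1005.
1005 − 262 = 743 varves lie beyond the turbidite toward the sediment surface.
743 − 17 false = 726 true varves after the turbidite.
The varve at the sediment surface is 1999 CE, so the turbidite dates to 1999 − 726 = 1273 CE.

1273 CE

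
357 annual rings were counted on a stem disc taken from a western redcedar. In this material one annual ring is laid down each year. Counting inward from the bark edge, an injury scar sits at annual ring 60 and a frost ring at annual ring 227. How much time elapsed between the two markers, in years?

167 years

227 − 60 = 167 annual rings lie between the two events.
One annual ring per year makes the interval 167 years.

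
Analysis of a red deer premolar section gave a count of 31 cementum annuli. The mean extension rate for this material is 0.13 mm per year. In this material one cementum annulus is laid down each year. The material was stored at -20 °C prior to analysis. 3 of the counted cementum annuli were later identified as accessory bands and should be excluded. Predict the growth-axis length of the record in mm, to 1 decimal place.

3.6 mm

Adjusted count: 31 − 3 = 28 cementum annuli.
28 years at 0.13 mm/year gives 0.13 × 28 = 3.6 mm.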